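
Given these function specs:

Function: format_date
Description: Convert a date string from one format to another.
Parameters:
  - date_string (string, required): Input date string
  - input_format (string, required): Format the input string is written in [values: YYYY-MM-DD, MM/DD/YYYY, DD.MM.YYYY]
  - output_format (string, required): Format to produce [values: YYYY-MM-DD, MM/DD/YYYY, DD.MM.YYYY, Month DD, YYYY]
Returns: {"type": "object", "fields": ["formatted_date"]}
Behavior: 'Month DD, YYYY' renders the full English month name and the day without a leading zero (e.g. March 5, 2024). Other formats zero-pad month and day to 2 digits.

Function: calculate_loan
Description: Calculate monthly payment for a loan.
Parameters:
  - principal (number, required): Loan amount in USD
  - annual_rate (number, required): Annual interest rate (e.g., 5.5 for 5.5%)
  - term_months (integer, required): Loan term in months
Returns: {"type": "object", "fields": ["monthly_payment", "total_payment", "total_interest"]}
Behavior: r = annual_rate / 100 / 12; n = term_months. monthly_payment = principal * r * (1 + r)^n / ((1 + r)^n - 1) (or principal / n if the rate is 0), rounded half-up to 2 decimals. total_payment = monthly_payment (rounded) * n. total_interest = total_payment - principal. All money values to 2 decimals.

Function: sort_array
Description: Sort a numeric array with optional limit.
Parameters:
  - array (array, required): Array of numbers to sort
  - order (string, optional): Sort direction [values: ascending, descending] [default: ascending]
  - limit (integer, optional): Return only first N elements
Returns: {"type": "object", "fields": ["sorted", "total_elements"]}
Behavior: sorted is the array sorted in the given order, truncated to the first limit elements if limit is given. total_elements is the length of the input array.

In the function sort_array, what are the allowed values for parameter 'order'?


The sort_array spec declares:
  - order (string, optional): Sort direction [values: ascending, descending] [default: ascending]
Allowed values:
ascending, descending


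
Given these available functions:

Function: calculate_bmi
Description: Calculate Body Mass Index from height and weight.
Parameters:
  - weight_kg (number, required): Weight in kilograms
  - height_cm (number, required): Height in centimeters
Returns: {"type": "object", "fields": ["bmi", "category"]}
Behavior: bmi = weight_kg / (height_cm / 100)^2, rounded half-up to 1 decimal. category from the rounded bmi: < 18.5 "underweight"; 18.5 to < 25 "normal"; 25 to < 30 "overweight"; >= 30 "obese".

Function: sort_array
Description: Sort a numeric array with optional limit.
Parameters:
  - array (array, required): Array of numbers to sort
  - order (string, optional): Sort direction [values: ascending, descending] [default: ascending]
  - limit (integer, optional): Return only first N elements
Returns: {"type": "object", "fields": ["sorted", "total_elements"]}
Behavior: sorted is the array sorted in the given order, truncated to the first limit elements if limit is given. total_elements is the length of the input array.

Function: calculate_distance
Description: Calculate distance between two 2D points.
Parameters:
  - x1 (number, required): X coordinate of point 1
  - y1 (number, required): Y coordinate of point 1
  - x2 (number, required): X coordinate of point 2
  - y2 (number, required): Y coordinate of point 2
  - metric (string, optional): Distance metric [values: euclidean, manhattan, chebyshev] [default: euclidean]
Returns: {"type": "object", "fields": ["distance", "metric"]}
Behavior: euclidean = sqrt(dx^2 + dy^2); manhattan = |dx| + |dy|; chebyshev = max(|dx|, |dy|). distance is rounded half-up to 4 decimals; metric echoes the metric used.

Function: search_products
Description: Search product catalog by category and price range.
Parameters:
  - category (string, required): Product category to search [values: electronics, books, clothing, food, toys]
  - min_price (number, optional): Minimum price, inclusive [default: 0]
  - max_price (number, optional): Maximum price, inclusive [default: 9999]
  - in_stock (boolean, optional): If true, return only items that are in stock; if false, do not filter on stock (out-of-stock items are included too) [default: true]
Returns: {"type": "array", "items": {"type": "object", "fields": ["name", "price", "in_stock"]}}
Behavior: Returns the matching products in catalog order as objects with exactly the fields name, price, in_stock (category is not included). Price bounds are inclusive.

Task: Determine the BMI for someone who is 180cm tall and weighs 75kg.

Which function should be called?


The task needs a function whose description is: Calculate Body Mass Index from height and weight.
calculate_bmi


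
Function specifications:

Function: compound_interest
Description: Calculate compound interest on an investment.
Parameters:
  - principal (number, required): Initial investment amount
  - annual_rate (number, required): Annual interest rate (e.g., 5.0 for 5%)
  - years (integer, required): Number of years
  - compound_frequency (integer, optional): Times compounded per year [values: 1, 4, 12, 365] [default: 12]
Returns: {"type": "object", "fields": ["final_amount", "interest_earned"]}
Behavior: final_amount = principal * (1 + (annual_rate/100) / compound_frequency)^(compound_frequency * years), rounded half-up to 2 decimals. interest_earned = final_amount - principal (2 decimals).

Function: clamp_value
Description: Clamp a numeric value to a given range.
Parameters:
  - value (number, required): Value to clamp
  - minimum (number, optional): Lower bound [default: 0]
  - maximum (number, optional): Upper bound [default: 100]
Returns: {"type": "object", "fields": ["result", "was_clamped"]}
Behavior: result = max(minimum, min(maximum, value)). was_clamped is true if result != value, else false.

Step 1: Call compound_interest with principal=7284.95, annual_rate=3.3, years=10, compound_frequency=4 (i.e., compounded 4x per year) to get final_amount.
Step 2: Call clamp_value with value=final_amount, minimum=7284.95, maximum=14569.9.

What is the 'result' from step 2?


Step 1: compound_interest
  rate per period = 3.3/100/4 = 0.00825 (keep full precision); periods = 4 * 10 = 40
  (1 + 0.00825)^40 = 1.3890863
  final_amount = 7284.95 * 1.3890863 = 10119.424221 -> 10119.42
  interest_earned = 10119.42 - 7284.95 = 2834.47
  -> final_amount = 10119.42
Step 2: clamp_value(value=10119.42, minimum=7284.95, maximum=14569.9)
  result = max(7284.95, min(14569.9, 10119.42)) = max(7284.95, 10119.42) = 10119.42
  was_clamped = (10119.42 != 10119.42) = false
  -> result = 10119.42
10119.42


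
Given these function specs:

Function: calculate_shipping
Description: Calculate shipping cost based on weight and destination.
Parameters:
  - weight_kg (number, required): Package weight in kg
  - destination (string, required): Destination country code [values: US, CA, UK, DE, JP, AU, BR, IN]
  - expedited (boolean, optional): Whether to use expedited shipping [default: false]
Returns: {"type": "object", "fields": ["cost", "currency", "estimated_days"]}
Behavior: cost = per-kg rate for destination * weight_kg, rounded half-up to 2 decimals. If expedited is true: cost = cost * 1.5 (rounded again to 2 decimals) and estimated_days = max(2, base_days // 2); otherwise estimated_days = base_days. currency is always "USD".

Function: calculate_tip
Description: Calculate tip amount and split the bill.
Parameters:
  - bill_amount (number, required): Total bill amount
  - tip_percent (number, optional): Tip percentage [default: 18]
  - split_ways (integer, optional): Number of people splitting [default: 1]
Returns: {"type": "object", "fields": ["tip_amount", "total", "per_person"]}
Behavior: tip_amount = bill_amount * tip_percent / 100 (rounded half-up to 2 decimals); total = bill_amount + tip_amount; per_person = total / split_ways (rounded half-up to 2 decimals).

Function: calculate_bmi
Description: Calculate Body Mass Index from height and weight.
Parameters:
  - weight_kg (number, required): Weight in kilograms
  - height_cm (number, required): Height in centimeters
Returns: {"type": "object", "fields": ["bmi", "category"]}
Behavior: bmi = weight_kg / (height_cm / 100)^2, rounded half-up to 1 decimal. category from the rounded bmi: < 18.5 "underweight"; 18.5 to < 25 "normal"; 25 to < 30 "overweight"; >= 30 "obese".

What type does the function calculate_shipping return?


The calculate_shipping spec declares Returns: {"type": "object", "fields": ["cost", "currency", "estimated_days"]}
Type:
object


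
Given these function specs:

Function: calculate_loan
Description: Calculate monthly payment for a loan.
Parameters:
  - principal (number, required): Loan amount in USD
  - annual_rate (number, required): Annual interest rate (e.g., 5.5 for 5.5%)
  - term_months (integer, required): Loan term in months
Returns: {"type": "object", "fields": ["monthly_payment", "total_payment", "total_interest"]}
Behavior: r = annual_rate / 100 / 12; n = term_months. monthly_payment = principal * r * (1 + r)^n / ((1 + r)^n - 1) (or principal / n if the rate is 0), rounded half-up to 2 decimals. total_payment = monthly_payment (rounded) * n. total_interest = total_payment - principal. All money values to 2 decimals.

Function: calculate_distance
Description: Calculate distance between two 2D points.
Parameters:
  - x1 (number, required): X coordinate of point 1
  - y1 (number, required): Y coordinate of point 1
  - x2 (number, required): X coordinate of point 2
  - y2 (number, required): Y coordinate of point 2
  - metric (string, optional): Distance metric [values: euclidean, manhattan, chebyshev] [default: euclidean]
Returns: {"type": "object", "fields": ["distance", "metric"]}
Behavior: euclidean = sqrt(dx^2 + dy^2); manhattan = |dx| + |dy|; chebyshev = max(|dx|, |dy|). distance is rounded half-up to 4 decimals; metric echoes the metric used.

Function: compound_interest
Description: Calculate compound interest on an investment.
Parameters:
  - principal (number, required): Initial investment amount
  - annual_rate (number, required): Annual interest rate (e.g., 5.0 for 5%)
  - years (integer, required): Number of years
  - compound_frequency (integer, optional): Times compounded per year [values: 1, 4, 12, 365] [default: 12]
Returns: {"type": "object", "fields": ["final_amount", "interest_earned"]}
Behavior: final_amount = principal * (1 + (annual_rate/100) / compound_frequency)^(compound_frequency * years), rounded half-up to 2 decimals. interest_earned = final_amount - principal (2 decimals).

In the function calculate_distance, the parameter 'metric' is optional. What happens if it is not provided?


The calculate_distance spec declares:
  - metric (string, optional): Distance metric [values: euclidean, manhattan, chebyshev] [default: euclidean]
It defaults to euclidean


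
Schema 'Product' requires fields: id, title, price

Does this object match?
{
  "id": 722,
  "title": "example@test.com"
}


Checking required fields...
Missing: price
Invalid - missing required field 'price'


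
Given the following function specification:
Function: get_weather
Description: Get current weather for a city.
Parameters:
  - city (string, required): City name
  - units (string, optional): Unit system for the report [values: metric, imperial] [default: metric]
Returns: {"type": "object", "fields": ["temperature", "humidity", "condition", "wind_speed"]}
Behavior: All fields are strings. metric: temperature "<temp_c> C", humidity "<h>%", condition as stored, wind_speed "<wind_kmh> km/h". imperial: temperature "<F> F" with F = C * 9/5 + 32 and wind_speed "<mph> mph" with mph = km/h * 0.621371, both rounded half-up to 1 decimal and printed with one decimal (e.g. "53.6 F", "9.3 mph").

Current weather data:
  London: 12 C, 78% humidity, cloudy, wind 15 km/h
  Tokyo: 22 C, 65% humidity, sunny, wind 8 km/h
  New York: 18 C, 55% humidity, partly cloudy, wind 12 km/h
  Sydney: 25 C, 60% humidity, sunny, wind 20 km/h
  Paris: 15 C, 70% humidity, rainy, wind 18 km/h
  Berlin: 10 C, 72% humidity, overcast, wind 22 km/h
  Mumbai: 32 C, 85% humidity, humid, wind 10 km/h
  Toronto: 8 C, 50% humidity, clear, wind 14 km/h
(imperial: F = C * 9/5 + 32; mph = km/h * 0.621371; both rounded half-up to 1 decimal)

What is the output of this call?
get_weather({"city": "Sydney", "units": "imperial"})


Sydney record: 25 C, 60%, sunny, 20 km/h
imperial: temperature = 25 * 9/5 + 32 = 77 -> 77.0 F
imperial: wind_speed = 20 * 0.621371 = 12.42742 -> 12.4 mph
Output:
{"temperature": "77.0 F", "humidity": "60%", "condition": "sunny", "wind_speed": "12.4 mph"}


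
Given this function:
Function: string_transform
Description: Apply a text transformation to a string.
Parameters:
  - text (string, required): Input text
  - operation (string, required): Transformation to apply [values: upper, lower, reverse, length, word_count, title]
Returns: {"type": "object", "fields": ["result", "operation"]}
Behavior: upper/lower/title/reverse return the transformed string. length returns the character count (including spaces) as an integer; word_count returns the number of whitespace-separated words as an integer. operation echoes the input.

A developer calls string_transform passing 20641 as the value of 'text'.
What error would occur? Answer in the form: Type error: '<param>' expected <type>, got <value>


Spec: 'text' is declared as string; 20641 is an integer.
Type error: 'text' expected string, got 20641


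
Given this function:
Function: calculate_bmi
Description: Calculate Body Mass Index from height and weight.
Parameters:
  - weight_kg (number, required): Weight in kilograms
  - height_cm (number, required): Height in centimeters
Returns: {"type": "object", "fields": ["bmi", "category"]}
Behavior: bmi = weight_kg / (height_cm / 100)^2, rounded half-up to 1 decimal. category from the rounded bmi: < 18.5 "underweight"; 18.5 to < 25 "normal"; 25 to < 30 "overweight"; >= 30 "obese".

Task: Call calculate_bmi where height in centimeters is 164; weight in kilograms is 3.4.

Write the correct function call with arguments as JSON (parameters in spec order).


Mapping each described value to its parameter name:
  'Height in centimeters' -> height_cm = 164
  'Weight in kilograms' -> weight_kg = 3.4
calculate_bmi({"weight_kg": 3.4, "height_cm": 164})


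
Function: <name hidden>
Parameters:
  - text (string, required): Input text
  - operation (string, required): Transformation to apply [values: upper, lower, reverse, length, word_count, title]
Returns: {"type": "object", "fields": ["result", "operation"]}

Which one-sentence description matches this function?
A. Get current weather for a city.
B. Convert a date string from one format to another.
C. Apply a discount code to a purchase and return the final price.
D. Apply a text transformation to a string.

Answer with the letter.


Parameters text, operation and return ["result", "operation"] fit: Apply a text transformation to a string.
D


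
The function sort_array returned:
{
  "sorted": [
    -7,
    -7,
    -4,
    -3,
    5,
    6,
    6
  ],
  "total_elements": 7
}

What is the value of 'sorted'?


[-7, -7, -4, -3, 5, 6, 6]


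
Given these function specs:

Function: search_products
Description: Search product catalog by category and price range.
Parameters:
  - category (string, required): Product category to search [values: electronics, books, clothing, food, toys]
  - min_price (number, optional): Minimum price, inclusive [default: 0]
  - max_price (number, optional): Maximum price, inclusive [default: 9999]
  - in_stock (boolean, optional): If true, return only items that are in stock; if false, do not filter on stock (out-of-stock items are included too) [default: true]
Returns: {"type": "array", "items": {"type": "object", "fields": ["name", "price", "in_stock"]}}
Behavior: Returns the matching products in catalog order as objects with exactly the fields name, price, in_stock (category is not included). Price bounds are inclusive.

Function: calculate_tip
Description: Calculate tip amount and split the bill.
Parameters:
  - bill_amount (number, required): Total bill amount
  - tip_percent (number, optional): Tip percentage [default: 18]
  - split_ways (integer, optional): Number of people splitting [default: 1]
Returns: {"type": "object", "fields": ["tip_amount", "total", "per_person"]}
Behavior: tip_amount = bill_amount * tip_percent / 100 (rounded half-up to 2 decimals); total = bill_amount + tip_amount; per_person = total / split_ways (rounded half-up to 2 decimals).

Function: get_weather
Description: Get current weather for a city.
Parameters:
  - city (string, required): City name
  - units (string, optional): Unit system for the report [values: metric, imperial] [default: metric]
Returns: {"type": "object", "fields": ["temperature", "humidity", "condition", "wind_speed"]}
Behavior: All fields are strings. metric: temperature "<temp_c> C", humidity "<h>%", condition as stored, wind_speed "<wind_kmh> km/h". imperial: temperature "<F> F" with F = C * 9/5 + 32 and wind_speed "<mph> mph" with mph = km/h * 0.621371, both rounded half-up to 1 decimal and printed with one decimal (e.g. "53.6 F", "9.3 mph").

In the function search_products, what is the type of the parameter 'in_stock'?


The search_products spec declares:
  - in_stock (boolean, optional): If true, return only items that are in stock; if false, do not filter on stock (out-of-stock items are included too) [default: true]
Type:
boolean


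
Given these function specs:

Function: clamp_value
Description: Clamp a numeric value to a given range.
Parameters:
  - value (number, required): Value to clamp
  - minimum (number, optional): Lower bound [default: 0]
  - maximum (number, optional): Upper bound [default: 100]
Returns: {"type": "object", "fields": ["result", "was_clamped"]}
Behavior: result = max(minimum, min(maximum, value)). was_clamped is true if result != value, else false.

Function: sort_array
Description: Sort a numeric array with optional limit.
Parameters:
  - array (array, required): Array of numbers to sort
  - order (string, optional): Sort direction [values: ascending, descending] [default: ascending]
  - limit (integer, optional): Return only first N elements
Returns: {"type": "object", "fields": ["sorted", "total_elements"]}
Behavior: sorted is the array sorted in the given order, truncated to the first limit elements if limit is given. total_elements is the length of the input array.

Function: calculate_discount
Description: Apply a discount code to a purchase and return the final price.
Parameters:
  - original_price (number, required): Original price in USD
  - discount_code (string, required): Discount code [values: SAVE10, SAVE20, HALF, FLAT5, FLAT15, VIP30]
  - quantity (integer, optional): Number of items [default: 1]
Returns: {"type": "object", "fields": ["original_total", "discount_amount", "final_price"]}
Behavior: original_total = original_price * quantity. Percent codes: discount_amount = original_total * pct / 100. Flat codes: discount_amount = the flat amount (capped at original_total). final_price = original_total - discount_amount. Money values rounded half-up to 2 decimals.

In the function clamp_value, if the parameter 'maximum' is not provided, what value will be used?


The clamp_value spec declares:
  - maximum (number, optional): Upper bound [default: 100]
Default:
100


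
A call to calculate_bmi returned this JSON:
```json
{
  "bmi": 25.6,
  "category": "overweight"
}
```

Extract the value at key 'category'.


overweight


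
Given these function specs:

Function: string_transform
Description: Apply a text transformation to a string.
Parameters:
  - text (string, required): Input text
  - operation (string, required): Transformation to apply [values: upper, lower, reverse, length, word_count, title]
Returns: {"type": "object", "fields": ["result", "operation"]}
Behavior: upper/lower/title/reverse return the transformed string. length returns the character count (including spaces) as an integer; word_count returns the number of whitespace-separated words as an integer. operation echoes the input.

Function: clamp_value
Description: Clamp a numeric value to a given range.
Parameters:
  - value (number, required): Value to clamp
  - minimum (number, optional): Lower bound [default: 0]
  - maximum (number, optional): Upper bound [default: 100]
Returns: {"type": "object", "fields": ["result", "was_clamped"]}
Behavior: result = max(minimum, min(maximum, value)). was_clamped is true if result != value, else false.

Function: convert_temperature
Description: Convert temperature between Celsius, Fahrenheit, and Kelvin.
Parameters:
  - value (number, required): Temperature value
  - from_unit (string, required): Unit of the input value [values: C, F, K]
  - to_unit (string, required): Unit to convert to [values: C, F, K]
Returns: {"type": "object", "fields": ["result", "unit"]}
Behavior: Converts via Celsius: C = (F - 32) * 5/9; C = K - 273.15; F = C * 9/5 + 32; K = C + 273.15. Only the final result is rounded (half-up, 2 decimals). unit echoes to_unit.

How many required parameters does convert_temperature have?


Parameters of convert_temperature: value (required), from_unit (required), to_unit (required)
Required count:
3


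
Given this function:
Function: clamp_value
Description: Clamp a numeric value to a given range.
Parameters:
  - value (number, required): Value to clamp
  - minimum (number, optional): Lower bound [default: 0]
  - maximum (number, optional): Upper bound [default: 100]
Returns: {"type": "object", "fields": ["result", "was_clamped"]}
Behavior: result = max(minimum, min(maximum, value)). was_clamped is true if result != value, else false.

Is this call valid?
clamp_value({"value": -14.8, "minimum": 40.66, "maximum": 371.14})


Checking all required parameters present and types match... All valid.
Valid


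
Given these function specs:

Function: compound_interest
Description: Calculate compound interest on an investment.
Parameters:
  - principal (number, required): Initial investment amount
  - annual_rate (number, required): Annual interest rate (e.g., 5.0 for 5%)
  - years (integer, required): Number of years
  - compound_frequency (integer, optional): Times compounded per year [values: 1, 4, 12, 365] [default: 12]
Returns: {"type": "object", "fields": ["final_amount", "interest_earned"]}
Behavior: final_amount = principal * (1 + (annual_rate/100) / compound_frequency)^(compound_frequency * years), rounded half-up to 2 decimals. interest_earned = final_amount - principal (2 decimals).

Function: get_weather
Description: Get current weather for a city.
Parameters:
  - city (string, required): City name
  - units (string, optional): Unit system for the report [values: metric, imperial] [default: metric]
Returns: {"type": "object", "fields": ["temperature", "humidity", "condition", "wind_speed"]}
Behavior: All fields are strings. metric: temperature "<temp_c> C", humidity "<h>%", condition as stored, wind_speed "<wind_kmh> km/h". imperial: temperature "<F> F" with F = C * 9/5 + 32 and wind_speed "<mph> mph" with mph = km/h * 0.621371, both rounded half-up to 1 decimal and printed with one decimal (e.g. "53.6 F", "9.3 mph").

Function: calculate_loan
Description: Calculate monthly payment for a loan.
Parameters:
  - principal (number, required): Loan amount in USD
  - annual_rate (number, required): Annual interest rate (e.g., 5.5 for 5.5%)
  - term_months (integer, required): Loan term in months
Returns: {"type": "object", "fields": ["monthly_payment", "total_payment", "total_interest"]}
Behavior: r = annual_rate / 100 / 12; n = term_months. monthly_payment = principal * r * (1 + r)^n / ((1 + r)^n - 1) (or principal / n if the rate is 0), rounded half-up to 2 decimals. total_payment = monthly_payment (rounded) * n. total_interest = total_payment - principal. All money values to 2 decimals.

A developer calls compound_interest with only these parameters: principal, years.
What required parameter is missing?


Required parameters: principal, annual_rate, years
Provided: principal, years
Missing: annual_rate
annual_rate


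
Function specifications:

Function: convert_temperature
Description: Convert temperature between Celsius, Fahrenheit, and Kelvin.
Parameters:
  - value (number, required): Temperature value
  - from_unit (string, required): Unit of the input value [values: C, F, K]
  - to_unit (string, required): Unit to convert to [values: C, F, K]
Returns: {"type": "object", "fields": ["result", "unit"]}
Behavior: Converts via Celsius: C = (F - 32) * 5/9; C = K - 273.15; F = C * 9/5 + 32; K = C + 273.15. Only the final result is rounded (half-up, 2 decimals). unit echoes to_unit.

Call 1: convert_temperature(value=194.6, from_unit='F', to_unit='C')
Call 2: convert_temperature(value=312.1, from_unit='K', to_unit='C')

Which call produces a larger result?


Call 1:
  To C: (194.6 - 32) * 5/9 = 90.333333
  Target is C: 90.333333
  Round to 2 decimals: 90.33
  -> 90.33 C
Call 2:
  To C: 312.1 - 273.15 = 38.95
  Target is C: 38.95
  Round to 2 decimals: 38.95
  -> 38.95 C
Call 1 (90.33 C)


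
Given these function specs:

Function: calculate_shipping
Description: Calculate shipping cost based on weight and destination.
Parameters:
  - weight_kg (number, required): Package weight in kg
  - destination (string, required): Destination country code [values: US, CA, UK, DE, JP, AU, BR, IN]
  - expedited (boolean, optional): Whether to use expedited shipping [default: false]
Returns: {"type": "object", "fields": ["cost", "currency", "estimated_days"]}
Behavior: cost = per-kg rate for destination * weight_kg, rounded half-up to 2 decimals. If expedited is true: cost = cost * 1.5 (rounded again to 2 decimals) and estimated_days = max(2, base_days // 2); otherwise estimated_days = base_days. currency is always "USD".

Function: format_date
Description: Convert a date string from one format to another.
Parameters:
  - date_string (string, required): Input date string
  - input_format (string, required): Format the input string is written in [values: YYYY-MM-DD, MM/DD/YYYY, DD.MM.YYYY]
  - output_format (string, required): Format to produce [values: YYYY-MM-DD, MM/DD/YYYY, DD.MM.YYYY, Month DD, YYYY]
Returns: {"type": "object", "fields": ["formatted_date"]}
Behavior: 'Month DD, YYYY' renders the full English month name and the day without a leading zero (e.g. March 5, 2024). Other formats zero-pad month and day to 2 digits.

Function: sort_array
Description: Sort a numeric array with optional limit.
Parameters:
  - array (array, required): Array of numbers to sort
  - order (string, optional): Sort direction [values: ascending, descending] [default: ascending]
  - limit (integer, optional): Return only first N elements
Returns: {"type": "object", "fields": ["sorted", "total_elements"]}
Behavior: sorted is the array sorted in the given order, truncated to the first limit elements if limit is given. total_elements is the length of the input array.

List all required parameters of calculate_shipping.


Parameters of calculate_shipping and their required/optional flag:
  weight_kg: required
  destination: required
  expedited: optional
destination, weight_kg


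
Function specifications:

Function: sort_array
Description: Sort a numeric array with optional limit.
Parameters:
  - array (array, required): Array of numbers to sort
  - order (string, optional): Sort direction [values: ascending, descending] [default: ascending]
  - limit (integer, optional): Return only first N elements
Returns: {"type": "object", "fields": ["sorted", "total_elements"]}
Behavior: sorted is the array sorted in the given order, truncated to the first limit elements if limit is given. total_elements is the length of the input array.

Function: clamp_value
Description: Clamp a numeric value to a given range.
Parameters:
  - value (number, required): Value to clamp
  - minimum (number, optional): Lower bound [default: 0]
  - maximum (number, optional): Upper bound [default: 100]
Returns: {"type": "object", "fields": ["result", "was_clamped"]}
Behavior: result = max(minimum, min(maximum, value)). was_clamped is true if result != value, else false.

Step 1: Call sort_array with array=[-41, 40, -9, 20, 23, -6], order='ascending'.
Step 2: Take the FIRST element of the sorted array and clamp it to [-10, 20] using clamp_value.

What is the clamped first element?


Step 1: sort_array(order=ascending)
  sorted: [-41, -9, -6, 20, 23, 40]
  -> first element = -41
Step 2: clamp_value(value=-41, minimum=-10, maximum=20)
  result = max(-10, min(20, -41)) = max(-10, -41) = -10
  was_clamped = (-10 != -41) = true
  -> result = -10
-10


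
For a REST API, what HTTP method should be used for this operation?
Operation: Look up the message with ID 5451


GET = read, POST = create, PUT = update/replace, DELETE = remove
This operation is a read.
GET


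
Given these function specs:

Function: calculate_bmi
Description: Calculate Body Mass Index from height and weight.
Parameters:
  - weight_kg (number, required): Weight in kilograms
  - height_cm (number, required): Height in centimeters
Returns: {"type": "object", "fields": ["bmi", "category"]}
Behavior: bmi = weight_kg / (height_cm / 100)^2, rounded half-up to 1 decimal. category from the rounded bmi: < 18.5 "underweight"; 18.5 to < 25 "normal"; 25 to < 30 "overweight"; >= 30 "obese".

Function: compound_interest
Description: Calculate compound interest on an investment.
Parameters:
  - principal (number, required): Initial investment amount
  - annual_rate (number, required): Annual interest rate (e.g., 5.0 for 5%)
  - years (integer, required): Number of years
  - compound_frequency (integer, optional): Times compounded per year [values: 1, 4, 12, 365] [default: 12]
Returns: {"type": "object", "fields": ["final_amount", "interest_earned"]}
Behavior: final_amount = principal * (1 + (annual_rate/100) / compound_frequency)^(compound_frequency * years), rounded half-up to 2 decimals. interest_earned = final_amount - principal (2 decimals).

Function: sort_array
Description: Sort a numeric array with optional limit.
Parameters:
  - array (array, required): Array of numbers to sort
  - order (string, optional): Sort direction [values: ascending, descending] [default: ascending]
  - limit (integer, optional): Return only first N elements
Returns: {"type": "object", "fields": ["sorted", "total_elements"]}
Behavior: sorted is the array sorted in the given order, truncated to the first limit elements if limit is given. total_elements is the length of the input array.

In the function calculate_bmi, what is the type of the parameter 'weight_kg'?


The calculate_bmi spec declares:
  - weight_kg (number, required): Weight in kilograms
Type:
number


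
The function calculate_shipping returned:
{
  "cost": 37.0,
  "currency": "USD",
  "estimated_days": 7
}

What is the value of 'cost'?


37.0


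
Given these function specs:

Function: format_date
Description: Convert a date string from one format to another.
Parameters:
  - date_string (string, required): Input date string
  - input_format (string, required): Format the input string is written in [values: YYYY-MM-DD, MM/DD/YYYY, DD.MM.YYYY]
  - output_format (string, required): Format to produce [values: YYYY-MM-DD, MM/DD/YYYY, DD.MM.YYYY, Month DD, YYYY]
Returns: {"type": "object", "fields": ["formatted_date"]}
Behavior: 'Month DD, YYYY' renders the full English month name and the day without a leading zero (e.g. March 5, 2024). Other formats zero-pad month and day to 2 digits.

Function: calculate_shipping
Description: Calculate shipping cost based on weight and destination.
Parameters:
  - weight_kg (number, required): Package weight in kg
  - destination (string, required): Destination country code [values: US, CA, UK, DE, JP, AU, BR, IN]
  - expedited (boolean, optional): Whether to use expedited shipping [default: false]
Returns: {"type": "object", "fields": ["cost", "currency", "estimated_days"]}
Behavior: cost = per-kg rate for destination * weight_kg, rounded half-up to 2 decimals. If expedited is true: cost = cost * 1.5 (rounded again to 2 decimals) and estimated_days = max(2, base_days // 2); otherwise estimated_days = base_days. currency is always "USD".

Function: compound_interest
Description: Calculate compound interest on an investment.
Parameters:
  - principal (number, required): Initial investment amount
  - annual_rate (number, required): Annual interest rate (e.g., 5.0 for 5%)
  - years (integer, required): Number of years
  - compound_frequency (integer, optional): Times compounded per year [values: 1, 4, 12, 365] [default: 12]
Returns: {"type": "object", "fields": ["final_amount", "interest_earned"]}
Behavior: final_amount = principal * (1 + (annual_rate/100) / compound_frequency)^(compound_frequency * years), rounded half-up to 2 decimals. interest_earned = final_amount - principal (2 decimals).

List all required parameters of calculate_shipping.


Parameters of calculate_shipping and their required/optional flag:
  weight_kg: required
  destination: required
  expedited: optional
destination, weight_kg


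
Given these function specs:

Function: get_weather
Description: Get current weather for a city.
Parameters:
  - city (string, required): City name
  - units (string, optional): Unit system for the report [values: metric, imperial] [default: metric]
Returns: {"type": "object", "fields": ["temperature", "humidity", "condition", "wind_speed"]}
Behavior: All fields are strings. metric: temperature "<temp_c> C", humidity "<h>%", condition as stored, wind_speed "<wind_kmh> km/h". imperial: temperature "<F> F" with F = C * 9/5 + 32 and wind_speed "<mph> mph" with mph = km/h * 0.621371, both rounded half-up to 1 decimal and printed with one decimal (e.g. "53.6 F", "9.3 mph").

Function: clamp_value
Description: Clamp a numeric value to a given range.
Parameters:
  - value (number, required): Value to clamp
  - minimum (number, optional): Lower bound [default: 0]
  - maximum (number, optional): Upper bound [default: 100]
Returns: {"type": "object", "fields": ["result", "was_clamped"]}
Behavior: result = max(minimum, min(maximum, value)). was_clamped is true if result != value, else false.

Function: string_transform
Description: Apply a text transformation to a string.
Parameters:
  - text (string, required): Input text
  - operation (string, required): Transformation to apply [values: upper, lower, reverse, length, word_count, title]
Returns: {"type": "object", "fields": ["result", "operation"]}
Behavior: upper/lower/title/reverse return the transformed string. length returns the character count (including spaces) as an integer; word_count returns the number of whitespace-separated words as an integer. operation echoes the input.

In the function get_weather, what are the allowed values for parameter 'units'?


The get_weather spec declares:
  - units (string, optional): Unit system for the report [values: metric, imperial] [default: metric]
Allowed values:
metric, imperial


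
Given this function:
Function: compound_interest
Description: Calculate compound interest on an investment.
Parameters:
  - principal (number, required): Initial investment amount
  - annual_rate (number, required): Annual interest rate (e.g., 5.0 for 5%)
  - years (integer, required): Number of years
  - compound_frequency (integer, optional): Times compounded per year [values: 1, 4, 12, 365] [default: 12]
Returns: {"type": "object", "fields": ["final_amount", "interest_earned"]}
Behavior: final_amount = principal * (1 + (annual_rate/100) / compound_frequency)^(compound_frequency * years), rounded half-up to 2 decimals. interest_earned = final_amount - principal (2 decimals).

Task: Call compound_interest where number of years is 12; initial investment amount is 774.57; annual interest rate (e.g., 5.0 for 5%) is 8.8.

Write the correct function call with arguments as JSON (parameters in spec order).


Mapping each described value to its parameter name:
  'Number of years' -> years = 12
  'Initial investment amount' -> principal = 774.57
  'Annual interest rate (e.g., 5.0 for 5%)' -> annual_rate = 8.8
compound_interest({"principal": 774.57, "annual_rate": 8.8, "years": 12})


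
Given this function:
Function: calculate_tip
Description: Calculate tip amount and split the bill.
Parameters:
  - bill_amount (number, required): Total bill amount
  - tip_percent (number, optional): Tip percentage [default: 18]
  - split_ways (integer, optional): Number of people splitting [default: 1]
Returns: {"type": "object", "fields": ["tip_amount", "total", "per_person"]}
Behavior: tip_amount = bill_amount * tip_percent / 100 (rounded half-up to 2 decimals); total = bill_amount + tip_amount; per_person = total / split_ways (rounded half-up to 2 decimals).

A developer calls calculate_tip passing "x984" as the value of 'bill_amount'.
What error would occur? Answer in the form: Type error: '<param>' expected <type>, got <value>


Spec: 'bill_amount' is declared as number; "x984" is a string.
Type error: 'bill_amount' expected number, got "x984"


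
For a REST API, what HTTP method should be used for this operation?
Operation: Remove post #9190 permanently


GET = read, POST = create, PUT = update/replace, DELETE = remove
This operation is a removal.
DELETE


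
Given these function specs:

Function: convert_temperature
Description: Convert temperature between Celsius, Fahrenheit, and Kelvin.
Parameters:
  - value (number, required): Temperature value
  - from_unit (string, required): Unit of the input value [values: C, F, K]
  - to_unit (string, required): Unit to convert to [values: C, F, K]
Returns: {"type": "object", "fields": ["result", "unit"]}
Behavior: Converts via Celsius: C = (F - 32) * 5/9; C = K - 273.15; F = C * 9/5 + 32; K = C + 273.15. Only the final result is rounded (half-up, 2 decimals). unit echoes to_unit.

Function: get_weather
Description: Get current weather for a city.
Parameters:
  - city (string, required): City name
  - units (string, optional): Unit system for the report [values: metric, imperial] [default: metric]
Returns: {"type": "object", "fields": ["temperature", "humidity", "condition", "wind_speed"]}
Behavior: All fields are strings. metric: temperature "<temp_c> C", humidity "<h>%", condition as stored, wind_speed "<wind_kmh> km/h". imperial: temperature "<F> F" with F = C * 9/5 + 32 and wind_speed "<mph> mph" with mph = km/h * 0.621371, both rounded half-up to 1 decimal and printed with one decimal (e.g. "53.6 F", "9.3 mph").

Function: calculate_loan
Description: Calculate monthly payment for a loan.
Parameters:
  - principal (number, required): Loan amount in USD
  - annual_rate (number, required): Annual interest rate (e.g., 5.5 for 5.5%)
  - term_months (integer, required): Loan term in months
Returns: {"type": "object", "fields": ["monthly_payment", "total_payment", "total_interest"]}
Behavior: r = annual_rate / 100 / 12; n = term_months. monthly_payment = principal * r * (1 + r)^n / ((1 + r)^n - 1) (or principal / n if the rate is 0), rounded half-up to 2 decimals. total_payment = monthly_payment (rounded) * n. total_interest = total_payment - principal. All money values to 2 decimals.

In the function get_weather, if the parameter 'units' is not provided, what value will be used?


The get_weather spec declares:
  - units (string, optional): Unit system for the report [values: metric, imperial] [default: metric]
Default:
metric


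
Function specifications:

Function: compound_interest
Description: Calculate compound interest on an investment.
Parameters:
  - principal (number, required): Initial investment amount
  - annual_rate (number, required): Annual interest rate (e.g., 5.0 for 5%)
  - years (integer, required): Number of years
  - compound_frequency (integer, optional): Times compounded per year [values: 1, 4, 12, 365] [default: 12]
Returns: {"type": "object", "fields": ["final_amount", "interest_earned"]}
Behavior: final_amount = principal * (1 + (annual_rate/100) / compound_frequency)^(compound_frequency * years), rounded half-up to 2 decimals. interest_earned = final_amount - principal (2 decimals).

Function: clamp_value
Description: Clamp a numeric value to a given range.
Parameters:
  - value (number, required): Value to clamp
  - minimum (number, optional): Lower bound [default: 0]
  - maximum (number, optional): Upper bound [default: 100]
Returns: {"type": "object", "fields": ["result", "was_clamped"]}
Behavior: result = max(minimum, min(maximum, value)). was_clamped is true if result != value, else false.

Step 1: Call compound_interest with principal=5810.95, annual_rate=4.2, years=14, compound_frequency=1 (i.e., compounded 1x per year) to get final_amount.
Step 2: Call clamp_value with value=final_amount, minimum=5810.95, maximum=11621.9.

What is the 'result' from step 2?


Step 1: compound_interest
  rate per period = 4.2/100/1 = 0.042 (keep full precision); periods = 1 * 14 = 14
  (1 + 0.042)^14 = 1.77888579
  final_amount = 5810.95 * 1.77888579 = 10337.016371 -> 10337.02
  interest_earned = 10337.02 - 5810.95 = 4526.07
  -> final_amount = 10337.02
Step 2: clamp_value(value=10337.02, minimum=5810.95, maximum=11621.9)
  result = max(5810.95, min(11621.9, 10337.02)) = max(5810.95, 10337.02) = 10337.02
  was_clamped = (10337.02 != 10337.02) = false
  -> result = 10337.02
10337.02
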